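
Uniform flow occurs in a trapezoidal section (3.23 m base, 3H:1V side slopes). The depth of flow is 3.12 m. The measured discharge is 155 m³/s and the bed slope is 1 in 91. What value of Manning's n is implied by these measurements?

n = 0.038

With bottom width b = 3.23 m and side slope z = 3: A = (b + zy)y = (3.23 + 3×3.12)×3.12 = 39.28 m²; P = b + 2y√(1+z²) = 3.23 + 2×3.12×3.162 = 22.96 m.
Hydraulic radius R = A/P = 39.28/22.96 = 1.711 m.
Rearranging Manning's equation: n = (1/Q) A R^(2/3) S^(1/2) = (1/155) × 39.28 × 1.711^(2/3) × √0.01099 = 0.038.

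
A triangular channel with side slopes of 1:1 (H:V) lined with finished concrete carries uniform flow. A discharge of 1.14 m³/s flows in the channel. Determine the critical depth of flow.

At critical depth, Q² T / (g A³) = 1, i.e. A³/T = Q²/g = 1.14²/9.81 = 0.1325.
At y = 0.584 m: A³/T = 0.03397 — low.
At y = 0.858 m: A³/T = 0.2325 — high.
At y = 0.767 m: A³/T = 0.1327 — close enough.

y_c = 0.767 m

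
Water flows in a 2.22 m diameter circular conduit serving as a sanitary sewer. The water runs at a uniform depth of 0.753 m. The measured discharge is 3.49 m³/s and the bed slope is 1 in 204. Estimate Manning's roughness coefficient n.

For a circular section of diameter D = 2.22 m at depth y = 0.753 m, the central angle is θ = 2 arccos(1 − 2y/D) = 2.487 rad. Then A = (D²/8)(θ − sin θ) = 1.157 m² and P = Dθ/2 = 2.76 m.
Hydraulic radius R = A/P = 1.157/2.76 = 0.4191 m.
Rearranging Manning's equation: n = (1/Q) A R^(2/3) S^(1/2) = (1/3.49) × 1.157 × 0.4191^(2/3) × √0.004902 = 0.013.

n = 0.013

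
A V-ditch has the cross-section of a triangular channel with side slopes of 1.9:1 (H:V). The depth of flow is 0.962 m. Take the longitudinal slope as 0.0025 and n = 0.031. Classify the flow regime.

For a triangular section with side slope z = 1.9: A = zy² = 1.9×0.962² = 1.758 m²; P = 2y√(1+z²) = 2×0.962×2.147 = 4.131 m.
Hydraulic radius R = A/P = 1.758/4.131 = 0.4256 m.
V = (1/n) R^(2/3) √S = (1/0.031) × 0.4256^(2/3) × √0.0025 = 0.9127 m/s. Hydraulic depth D_h = A/T = 1.758/3.656 = 0.481 m.
Froude number Fr = V/√(g·D_h) = 0.9127/√(9.81×0.481) = 0.42, which is less than 1, so the flow is subcritical.

subcritical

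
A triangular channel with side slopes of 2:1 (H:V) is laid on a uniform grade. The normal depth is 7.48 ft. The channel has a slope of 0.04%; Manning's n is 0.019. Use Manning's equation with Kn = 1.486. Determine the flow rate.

For a triangular section with side slope z = 2: A = zy² = 2×7.48² = 111.9 ft²; P = 2y√(1+z²) = 2×7.48×2.236 = 33.45 ft.
Hydraulic radius R = A/P = 111.9/33.45 = 3.345 ft.
Manning's equation: Q = (1.486/n) A R^(2/3) S^(1/2) = (1.486/0.019) × 111.9 × 3.345^(2/3) × 0.0004^(1/2) = 392 ft³/s.

Q = 392 ft³/s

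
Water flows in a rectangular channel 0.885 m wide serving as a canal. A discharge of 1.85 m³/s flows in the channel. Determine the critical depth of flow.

For a rectangular channel, critical depth y_c = (q²/g)^(1/3) where q = Q/b = 1.85/0.885 = 2.09 m²/s.
So y_c = (2.09²/9.81)^(1/3) = 0.764 m.

y_c = 0.764 m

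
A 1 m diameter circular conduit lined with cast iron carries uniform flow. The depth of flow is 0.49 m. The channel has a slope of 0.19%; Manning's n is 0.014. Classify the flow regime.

For a circular section of diameter D = 1 m at depth y = 0.49 m, the central angle is θ = 2 arccos(1 − 2y/D) = 3.102 rad. Then A = (D²/8)(θ − sin θ) = 0.3827 m² and P = Dθ/2 = 1.551 m.
Hydraulic radius R = A/P = 0.3827/1.551 = 0.2468 m.
V = (1/n) R^(2/3) √S = (1/0.014) × 0.2468^(2/3) × √0.0019 = 1.225 m/s. Hydraulic depth D_h = A/T = 0.3827/0.9998 = 0.3828 m.
Froude number Fr = V/√(g·D_h) = 1.225/√(9.81×0.3828) = 0.632, which is less than 1, so the flow is subcritical.

subcritical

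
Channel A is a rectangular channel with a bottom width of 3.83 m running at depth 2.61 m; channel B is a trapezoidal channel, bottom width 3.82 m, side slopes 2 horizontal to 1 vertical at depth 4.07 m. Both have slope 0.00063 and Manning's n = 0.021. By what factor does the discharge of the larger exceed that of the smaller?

Channel A: Flow area A = b·y = 3.83 × 2.61 = 9.996 m². Wetted perimeter P = b + 2y = 3.83 + 2×2.61 = 9.05 m. Hydraulic radius R = A/P = 9.996/9.05 = 1.105 m. Q_A = (1/0.021)·9.996·1.105^(2/3)·√0.00063 = 12.77 m³/s.
Channel B: With bottom width b = 3.82 m and side slope z = 2: A = (b + zy)y = (3.82 + 2×4.07)×4.07 = 48.68 m²; P = b + 2y√(1+z²) = 3.82 + 2×4.07×2.236 = 22.02 m. Hydraulic radius R = A/P = 48.68/22.02 = 2.21 m. Q_B = (1/0.021)·48.68·2.21^(2/3)·√0.00063 = 98.73 m³/s.
The larger discharge is 98.73 m³/s and the smaller is 12.77 m³/s; the ratio is 7.73.

7.73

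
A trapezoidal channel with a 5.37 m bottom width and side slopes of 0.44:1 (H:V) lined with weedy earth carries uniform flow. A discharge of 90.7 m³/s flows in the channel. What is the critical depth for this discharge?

y_c = 2.83 m

At critical depth, Q² T / (g A³) = 1, i.e. A³/T = Q²/g = 90.7²/9.81 = 838.6.
At y = 3.29 m: A³/T = 1365 — over.
At y = 2.83 m: A³/T = 834.7 — close enough.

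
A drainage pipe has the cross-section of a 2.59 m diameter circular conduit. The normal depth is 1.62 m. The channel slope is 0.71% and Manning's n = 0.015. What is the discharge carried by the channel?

For a circular section of diameter D = 2.59 m at depth y = 1.62 m, the central angle is θ = 2 arccos(1 − 2y/D) = 3.649 rad. Then A = (D²/8)(θ − sin θ) = 3.467 m² and P = Dθ/2 = 4.725 m.
Hydraulic radius R = A/P = 3.467/4.725 = 0.7337 m.
Manning's equation: Q = (1/n) A R^(2/3) S^(1/2) = (1/0.015) × 3.467 × 0.7337^(2/3) × 0.0071^(1/2) = 15.8 m³/s.

Q = 15.8 m³/s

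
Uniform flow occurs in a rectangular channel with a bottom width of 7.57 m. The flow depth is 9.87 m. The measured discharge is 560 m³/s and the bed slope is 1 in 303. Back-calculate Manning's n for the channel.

Flow area A = b·y = 7.57 × 9.87 = 74.72 m². Wetted perimeter P = b + 2y = 7.57 + 2×9.87 = 27.31 m.
Hydraulic radius R = A/P = 74.72/27.31 = 2.736 m.
Rearranging Manning's equation: n = (1/Q) A R^(2/3) S^(1/2) = (1/560) × 74.72 × 2.736^(2/3) × √0.0033 = 0.015.

n = 0.015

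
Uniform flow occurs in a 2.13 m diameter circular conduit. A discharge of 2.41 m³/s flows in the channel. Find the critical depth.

At critical depth, Q² T / (g A³) = 1, i.e. A³/T = Q²/g = 2.41²/9.81 = 0.5921.
Try y = 0.592 m: A³/T = 0.2768 — low.
Try y = 0.891 m: A³/T = 1.342 — high.
Try y = 0.72 m: A³/T = 0.5908 — matches.

y_c = 0.72 m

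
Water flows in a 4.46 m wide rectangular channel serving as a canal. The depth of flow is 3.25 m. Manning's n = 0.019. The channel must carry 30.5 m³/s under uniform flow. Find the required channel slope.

S = 0.0011

Flow area A = b·y = 4.46 × 3.25 = 14.49 m². Wetted perimeter P = b + 2y = 4.46 + 2×3.25 = 10.96 m.
Hydraulic radius R = A/P = 14.49/10.96 = 1.323 m.
From Manning's equation, S = [nQ / (1 A R^(2/3))]² = [0.019 × 30.5 / (1 × 14.49 × 1.323^(2/3))]² = 0.0011.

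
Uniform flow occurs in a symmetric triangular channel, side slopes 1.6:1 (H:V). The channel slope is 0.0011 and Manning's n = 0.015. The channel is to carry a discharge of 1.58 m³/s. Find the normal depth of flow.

y_n = 0.916 m

Manning's equation rearranged: A R^(2/3) = nQ / (1·√S) = 0.015 × 1.58 / (√0.0011) = 0.7146.
Trying y = 1.08 m: A R^(2/3) = 1.109 — over.
Trying y = 0.916 m: A R^(2/3) = 0.7146 — ≈ 0.7146.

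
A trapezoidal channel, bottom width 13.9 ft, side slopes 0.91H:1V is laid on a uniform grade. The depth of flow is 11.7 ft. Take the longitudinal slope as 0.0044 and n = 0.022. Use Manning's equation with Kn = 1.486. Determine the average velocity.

With bottom width b = 13.9 ft and side slope z = 0.91: A = (b + zy)y = (13.9 + 0.91×11.7)×11.7 = 287.2 ft²; P = b + 2y√(1+z²) = 13.9 + 2×11.7×1.352 = 45.54 ft.
Hydraulic radius R = A/P = 287.2/45.54 = 6.307 ft.
From Manning's equation, V = (1.486/n) R^(2/3) S^(1/2) = (1.486/0.022) × 6.307^(2/3) × 0.0044^(1/2) = 15.3 ft/s.

V = 15.3 ft/s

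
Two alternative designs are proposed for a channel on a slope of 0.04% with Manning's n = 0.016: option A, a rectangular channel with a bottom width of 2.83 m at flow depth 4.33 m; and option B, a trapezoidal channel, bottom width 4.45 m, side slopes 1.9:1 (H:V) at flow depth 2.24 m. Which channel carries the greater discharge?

channel B

Channel A: Flow area A = b·y = 2.83 × 4.33 = 12.25 m². Wetted perimeter P = b + 2y = 2.83 + 2×4.33 = 11.49 m. Hydraulic radius R = A/P = 12.25/11.49 = 1.066 m. Q_A = (1/0.016)·12.25·1.066^(2/3)·√0.0004 = 15.99 m³/s.
Channel B: With bottom width b = 4.45 m and side slope z = 1.9: A = (b + zy)y = (4.45 + 1.9×2.24)×2.24 = 19.5 m²; P = b + 2y√(1+z²) = 4.45 + 2×2.24×2.147 = 14.07 m. Hydraulic radius R = A/P = 19.5/14.07 = 1.386 m. Q_B = (1/0.016)·19.5·1.386^(2/3)·√0.0004 = 30.3 m³/s.
Q_A = 15.99 m³/s vs Q_B = 30.3 m³/s, so channel B carries more.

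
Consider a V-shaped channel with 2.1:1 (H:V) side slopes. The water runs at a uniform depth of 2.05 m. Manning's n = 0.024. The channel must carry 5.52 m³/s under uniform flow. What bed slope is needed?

S = 0.00025

For a triangular section with side slope z = 2.1: A = zy² = 2.1×2.05² = 8.825 m²; P = 2y√(1+z²) = 2×2.05×2.326 = 9.536 m.
Hydraulic radius R = A/P = 8.825/9.536 = 0.9254 m.
From Manning's equation, S = [nQ / (1 A R^(2/3))]² = [0.024 × 5.52 / (1 × 8.825 × 0.9254^(2/3))]² = 0.00025.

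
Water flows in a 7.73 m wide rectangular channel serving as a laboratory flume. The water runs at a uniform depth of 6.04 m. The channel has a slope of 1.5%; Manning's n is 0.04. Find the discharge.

Flow area A = b·y = 7.73 × 6.04 = 46.69 m². Wetted perimeter P = b + 2y = 7.73 + 2×6.04 = 19.81 m.
Hydraulic radius R = A/P = 46.69/19.81 = 2.357 m.
Manning's equation: Q = (1/n) A R^(2/3) S^(1/2) = (1/0.04) × 46.69 × 2.357^(2/3) × 0.015^(1/2) = 253 m³/s.

Q = 253 m³/s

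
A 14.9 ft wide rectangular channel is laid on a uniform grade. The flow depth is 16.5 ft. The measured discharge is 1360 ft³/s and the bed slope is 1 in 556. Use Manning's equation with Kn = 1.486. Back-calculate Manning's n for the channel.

n = 0.0339

Flow area A = b·y = 14.9 × 16.5 = 245.8 ft². Wetted perimeter P = b + 2y = 14.9 + 2×16.5 = 47.9 ft.
Hydraulic radius R = A/P = 245.8/47.9 = 5.133 ft.
Rearranging Manning's equation: n = (1.486/Q) A R^(2/3) S^(1/2) = (1.486/1360) × 245.8 × 5.133^(2/3) × √0.001799 = 0.0339.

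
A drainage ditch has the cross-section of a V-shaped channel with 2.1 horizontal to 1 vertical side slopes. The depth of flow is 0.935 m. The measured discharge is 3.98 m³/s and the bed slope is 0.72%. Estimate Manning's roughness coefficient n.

n = 0.022

For a triangular section with side slope z = 2.1: A = zy² = 2.1×0.935² = 1.836 m²; P = 2y√(1+z²) = 2×0.935×2.326 = 4.35 m.
Hydraulic radius R = A/P = 1.836/4.35 = 0.4221 m.
Rearranging Manning's equation: n = (1/Q) A R^(2/3) S^(1/2) = (1/3.98) × 1.836 × 0.4221^(2/3) × √0.0072 = 0.022.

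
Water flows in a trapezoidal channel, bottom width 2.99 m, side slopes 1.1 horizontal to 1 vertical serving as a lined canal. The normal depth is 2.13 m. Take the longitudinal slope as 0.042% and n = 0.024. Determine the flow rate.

Q = 11.1 m³/s

With bottom width b = 2.99 m and side slope z = 1.1: A = (b + zy)y = (2.99 + 1.1×2.13)×2.13 = 11.36 m²; P = b + 2y√(1+z²) = 2.99 + 2×2.13×1.487 = 9.323 m.
Hydraulic radius R = A/P = 11.36/9.323 = 1.218 m.
Manning's equation: Q = (1/n) A R^(2/3) S^(1/2) = (1/0.024) × 11.36 × 1.218^(2/3) × 0.00042^(1/2) = 11.1 m³/s.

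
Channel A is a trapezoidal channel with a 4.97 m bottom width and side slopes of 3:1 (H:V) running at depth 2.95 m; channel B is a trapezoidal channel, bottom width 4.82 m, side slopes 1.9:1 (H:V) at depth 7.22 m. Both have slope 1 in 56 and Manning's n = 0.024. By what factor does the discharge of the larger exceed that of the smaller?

Channel A: With bottom width b = 4.97 m and side slope z = 3: A = (b + zy)y = (4.97 + 3×2.95)×2.95 = 40.77 m²; P = b + 2y√(1+z²) = 4.97 + 2×2.95×3.162 = 23.63 m. Hydraulic radius R = A/P = 40.77/23.63 = 1.725 m. Q_A = (1/0.024)·40.77·1.725^(2/3)·√0.01786 = 326.6 m³/s.
Channel B: With bottom width b = 4.82 m and side slope z = 1.9: A = (b + zy)y = (4.82 + 1.9×7.22)×7.22 = 133.8 m²; P = b + 2y√(1+z²) = 4.82 + 2×7.22×2.147 = 35.82 m. Hydraulic radius R = A/P = 133.8/35.82 = 3.736 m. Q_B = (1/0.024)·133.8·3.736^(2/3)·√0.01786 = 1794 m³/s.
The larger discharge is 1794 m³/s and the smaller is 326.6 m³/s; the ratio is 5.49.

5.49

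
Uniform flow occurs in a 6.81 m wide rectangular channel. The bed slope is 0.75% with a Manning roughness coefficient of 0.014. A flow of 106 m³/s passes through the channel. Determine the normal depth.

y_n = 2.11 m

Manning's equation rearranged: A R^(2/3) = nQ / (1·√S) = 0.014 × 106 / (√0.0075) = 17.14.
Trying y = 1.73 m: A R^(2/3) = 12.91 — too small.
Trying y = 2.43 m: A R^(2/3) = 20.89 — too large.
Trying y = 2.11 m: A R^(2/3) = 17.14 — matches.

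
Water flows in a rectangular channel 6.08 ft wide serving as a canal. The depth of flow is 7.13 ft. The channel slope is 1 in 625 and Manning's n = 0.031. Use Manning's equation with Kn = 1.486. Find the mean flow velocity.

Flow area A = b·y = 6.08 × 7.13 = 43.35 ft². Wetted perimeter P = b + 2y = 6.08 + 2×7.13 = 20.34 ft.
Hydraulic radius R = A/P = 43.35/20.34 = 2.131 ft.
From Manning's equation, V = (1.486/n) R^(2/3) S^(1/2) = (1.486/0.031) × 2.131^(2/3) × 0.0016^(1/2) = 3.18 ft/s.

V = 3.18 ft/s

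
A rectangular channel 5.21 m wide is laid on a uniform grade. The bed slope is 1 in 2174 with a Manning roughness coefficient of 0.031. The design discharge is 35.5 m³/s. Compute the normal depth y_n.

y_n = 6.51 m

Manning's equation rearranged: A R^(2/3) = nQ / (1·√S) = 0.031 × 35.5 / (√0.00046) = 51.31.
At y = 5.34 m: A R^(2/3) = 40.42 — too small.
At y = 8.27 m: A R^(2/3) = 67.96 — too large.
At y = 6.51 m: A R^(2/3) = 51.31 — matches.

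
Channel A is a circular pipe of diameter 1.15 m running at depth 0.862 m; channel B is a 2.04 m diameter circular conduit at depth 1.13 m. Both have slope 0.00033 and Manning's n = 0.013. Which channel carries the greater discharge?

Channel A: For a circular section of diameter D = 1.15 m at depth y = 0.862 m, the central angle is θ = 2 arccos(1 − 2y/D) = 4.187 rad. Then A = (D²/8)(θ − sin θ) = 0.8351 m² and P = Dθ/2 = 2.407 m. Hydraulic radius R = A/P = 0.8351/2.407 = 0.3469 m. Q_A = (1/0.013)·0.8351·0.3469^(2/3)·√0.00033 = 0.5761 m³/s.
Channel B: For a circular section of diameter D = 2.04 m at depth y = 1.13 m, the central angle is θ = 2 arccos(1 − 2y/D) = 3.358 rad. Then A = (D²/8)(θ − sin θ) = 1.858 m² and P = Dθ/2 = 3.425 m. Hydraulic radius R = A/P = 1.858/3.425 = 0.5426 m. Q_B = (1/0.013)·1.858·0.5426^(2/3)·√0.00033 = 1.727 m³/s.
Q_A = 0.5761 m³/s vs Q_B = 1.727 m³/s, so channel B carries more.

channel B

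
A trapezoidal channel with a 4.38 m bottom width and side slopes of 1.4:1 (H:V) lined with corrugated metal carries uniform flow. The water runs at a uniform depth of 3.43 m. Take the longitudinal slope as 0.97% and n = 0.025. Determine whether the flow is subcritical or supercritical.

With bottom width b = 4.38 m and side slope z = 1.4: A = (b + zy)y = (4.38 + 1.4×3.43)×3.43 = 31.49 m²; P = b + 2y√(1+z²) = 4.38 + 2×3.43×1.72 = 16.18 m.
Hydraulic radius R = A/P = 31.49/16.18 = 1.946 m.
V = (1/n) R^(2/3) √S = (1/0.025) × 1.946^(2/3) × √0.0097 = 6.141 m/s. Hydraulic depth D_h = A/T = 31.49/13.98 = 2.252 m.
Froude number Fr = V/√(g·D_h) = 6.141/√(9.81×2.252) = 1.31, which is greater than 1, so the flow is supercritical.

supercritical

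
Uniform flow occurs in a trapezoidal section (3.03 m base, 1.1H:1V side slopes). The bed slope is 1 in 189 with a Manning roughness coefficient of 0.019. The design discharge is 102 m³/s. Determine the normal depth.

y_n = 3.04 m

Manning's equation rearranged: A R^(2/3) = nQ / (1·√S) = 0.019 × 102 / (√0.005291) = 26.64.
At y = 2.44 m: A R^(2/3) = 17.08 — short.
At y = 3.41 m: A R^(2/3) = 33.66 — over.
At y = 3.04 m: A R^(2/3) = 26.57 — matches.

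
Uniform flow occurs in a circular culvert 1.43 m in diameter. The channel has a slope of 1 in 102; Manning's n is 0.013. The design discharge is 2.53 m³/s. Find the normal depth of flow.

Manning's equation rearranged: A R^(2/3) = nQ / (1·√S) = 0.013 × 2.53 / (√0.009804) = 0.3322.
Trying y = 0.727 m: A R^(2/3) = 0.416 — too large.
Trying y = 0.467 m: A R^(2/3) = 0.1865 — too small.
Trying y = 0.638 m: A R^(2/3) = 0.3319 — ≈ 0.3322.

y_n = 0.638 m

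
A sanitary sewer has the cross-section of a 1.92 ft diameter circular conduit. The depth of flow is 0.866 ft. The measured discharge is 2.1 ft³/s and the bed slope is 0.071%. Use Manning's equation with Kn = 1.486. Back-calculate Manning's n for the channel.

n = 0.014

For a circular section of diameter D = 1.92 ft at depth y = 0.866 ft, the central angle is θ = 2 arccos(1 − 2y/D) = 2.945 rad. Then A = (D²/8)(θ − sin θ) = 1.267 ft² and P = Dθ/2 = 2.828 ft.
Hydraulic radius R = A/P = 1.267/2.828 = 0.4482 ft.
Rearranging Manning's equation: n = (1.486/Q) A R^(2/3) S^(1/2) = (1.486/2.1) × 1.267 × 0.4482^(2/3) × √0.00071 = 0.014.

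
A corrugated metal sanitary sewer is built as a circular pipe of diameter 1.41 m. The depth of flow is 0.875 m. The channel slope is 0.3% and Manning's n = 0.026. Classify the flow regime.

subcritical

For a circular section of diameter D = 1.41 m at depth y = 0.875 m, the central angle is θ = 2 arccos(1 − 2y/D) = 3.629 rad. Then A = (D²/8)(θ − sin θ) = 1.018 m² and P = Dθ/2 = 2.558 m.
Hydraulic radius R = A/P = 1.018/2.558 = 0.398 m.
V = (1/n) R^(2/3) √S = (1/0.026) × 0.398^(2/3) × √0.003 = 1.14 m/s. Hydraulic depth D_h = A/T = 1.018/1.368 = 0.744 m.
Froude number Fr = V/√(g·D_h) = 1.14/√(9.81×0.744) = 0.422, which is less than 1, so the flow is subcritical.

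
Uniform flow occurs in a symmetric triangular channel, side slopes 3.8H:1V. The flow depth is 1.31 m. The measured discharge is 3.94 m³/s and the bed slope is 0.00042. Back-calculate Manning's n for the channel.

For a triangular section with side slope z = 3.8: A = zy² = 3.8×1.31² = 6.521 m²; P = 2y√(1+z²) = 2×1.31×3.929 = 10.29 m.
Hydraulic radius R = A/P = 6.521/10.29 = 0.6334 m.
Rearranging Manning's equation: n = (1/Q) A R^(2/3) S^(1/2) = (1/3.94) × 6.521 × 0.6334^(2/3) × √0.00042 = 0.025.

n = 0.025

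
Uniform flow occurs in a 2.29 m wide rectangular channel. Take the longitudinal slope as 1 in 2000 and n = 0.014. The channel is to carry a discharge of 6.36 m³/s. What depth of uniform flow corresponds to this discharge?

Manning's equation rearranged: A R^(2/3) = nQ / (1·√S) = 0.014 × 6.36 / (√0.0005) = 3.982.
Try y = 2.56 m: A R^(2/3) = 5.015 — too large.
Try y = 1.65 m: A R^(2/3) = 2.91 — too small.
Try y = 2.12 m: A R^(2/3) = 3.984 — ≈ 3.982.

y_n = 2.12 m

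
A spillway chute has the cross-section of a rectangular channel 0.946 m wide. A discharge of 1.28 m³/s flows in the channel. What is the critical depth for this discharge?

y_c = 0.571 m

For a rectangular channel, critical depth y_c = (q²/g)^(1/3) where q = Q/b = 1.28/0.946 = 1.353 m²/s.
So y_c = (1.353²/9.81)^(1/3) = 0.571 m.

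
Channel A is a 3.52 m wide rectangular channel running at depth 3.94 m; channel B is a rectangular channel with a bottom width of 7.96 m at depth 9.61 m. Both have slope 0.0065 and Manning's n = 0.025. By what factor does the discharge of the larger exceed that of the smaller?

9.65

Channel A: Flow area A = b·y = 3.52 × 3.94 = 13.87 m². Wetted perimeter P = b + 2y = 3.52 + 2×3.94 = 11.4 m. Hydraulic radius R = A/P = 13.87/11.4 = 1.217 m. Q_A = (1/0.025)·13.87·1.217^(2/3)·√0.0065 = 50.97 m³/s.
Channel B: Flow area A = b·y = 7.96 × 9.61 = 76.5 m². Wetted perimeter P = b + 2y = 7.96 + 2×9.61 = 27.18 m. Hydraulic radius R = A/P = 76.5/27.18 = 2.814 m. Q_B = (1/0.025)·76.5·2.814^(2/3)·√0.0065 = 491.8 m³/s.
The larger discharge is 491.8 m³/s and the smaller is 50.97 m³/s; the ratio is 9.65.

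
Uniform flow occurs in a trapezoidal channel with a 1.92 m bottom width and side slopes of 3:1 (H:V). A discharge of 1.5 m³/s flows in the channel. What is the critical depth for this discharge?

y_c = 0.331 m

At critical depth, Q² T / (g A³) = 1, i.e. A³/T = Q²/g = 1.5²/9.81 = 0.2294.
At y = 0.242 m: A³/T = 0.07786 — too small.
At y = 0.418 m: A³/T = 0.5274 — too large.
At y = 0.331 m: A³/T = 0.2295 — matches.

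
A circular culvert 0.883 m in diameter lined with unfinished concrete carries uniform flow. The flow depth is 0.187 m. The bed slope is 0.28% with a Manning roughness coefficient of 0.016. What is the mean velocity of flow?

For a circular section of diameter D = 0.883 m at depth y = 0.187 m, the central angle is θ = 2 arccos(1 − 2y/D) = 1.913 rad. Then A = (D²/8)(θ − sin θ) = 0.09461 m² and P = Dθ/2 = 0.8445 m.
Hydraulic radius R = A/P = 0.09461/0.8445 = 0.112 m.
From Manning's equation, V = (1/n) R^(2/3) S^(1/2) = (1/0.016) × 0.112^(2/3) × 0.0028^(1/2) = 0.769 m/s.

V = 0.769 m/s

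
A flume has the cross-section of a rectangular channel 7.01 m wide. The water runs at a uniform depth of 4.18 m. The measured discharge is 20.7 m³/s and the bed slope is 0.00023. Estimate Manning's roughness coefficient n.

n = 0.033

Flow area A = b·y = 7.01 × 4.18 = 29.3 m². Wetted perimeter P = b + 2y = 7.01 + 2×4.18 = 15.37 m.
Hydraulic radius R = A/P = 29.3/15.37 = 1.906 m.
Rearranging Manning's equation: n = (1/Q) A R^(2/3) S^(1/2) = (1/20.7) × 29.3 × 1.906^(2/3) × √0.00023 = 0.033.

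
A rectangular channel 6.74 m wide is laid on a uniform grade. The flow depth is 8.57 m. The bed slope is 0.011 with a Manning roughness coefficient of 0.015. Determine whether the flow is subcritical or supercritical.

Flow area A = b·y = 6.74 × 8.57 = 57.76 m². Wetted perimeter P = b + 2y = 6.74 + 2×8.57 = 23.88 m.
Hydraulic radius R = A/P = 57.76/23.88 = 2.419 m.
V = (1/n) R^(2/3) √S = (1/0.015) × 2.419^(2/3) × √0.011 = 12.6 m/s. Hydraulic depth D_h = A/T = 57.76/6.74 = 8.57 m.
Froude number Fr = V/√(g·D_h) = 12.6/√(9.81×8.57) = 1.37, which is greater than 1, so the flow is supercritical.

supercritical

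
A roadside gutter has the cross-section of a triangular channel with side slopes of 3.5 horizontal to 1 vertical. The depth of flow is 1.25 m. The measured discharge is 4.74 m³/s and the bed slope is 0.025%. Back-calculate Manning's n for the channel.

For a triangular section with side slope z = 3.5: A = zy² = 3.5×1.25² = 5.469 m²; P = 2y√(1+z²) = 2×1.25×3.64 = 9.1 m.
Hydraulic radius R = A/P = 5.469/9.1 = 0.601 m.
Rearranging Manning's equation: n = (1/Q) A R^(2/3) S^(1/2) = (1/4.74) × 5.469 × 0.601^(2/3) × √0.00025 = 0.013.

n = 0.013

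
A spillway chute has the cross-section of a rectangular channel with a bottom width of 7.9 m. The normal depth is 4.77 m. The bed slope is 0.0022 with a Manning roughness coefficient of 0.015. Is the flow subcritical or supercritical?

Flow area A = b·y = 7.9 × 4.77 = 37.68 m². Wetted perimeter P = b + 2y = 7.9 + 2×4.77 = 17.44 m.
Hydraulic radius R = A/P = 37.68/17.44 = 2.161 m.
V = (1/n) R^(2/3) √S = (1/0.015) × 2.161^(2/3) × √0.0022 = 5.226 m/s. Hydraulic depth D_h = A/T = 37.68/7.9 = 4.77 m.
Froude number Fr = V/√(g·D_h) = 5.226/√(9.81×4.77) = 0.764, which is less than 1, so the flow is subcritical.

subcritical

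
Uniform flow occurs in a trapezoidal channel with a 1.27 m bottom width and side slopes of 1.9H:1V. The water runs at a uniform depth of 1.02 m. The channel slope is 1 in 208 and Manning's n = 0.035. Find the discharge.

With bottom width b = 1.27 m and side slope z = 1.9: A = (b + zy)y = (1.27 + 1.9×1.02)×1.02 = 3.272 m²; P = b + 2y√(1+z²) = 1.27 + 2×1.02×2.147 = 5.65 m.
Hydraulic radius R = A/P = 3.272/5.65 = 0.5791 m.
Manning's equation: Q = (1/n) A R^(2/3) S^(1/2) = (1/0.035) × 3.272 × 0.5791^(2/3) × 0.004808^(1/2) = 4.5 m³/s.

Q = 4.5 m³/s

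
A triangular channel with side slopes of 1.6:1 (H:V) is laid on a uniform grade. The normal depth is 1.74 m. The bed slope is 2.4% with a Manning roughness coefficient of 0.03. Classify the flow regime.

For a triangular section with side slope z = 1.6: A = zy² = 1.6×1.74² = 4.844 m²; P = 2y√(1+z²) = 2×1.74×1.887 = 6.566 m.
Hydraulic radius R = A/P = 4.844/6.566 = 0.7378 m.
V = (1/n) R^(2/3) √S = (1/0.03) × 0.7378^(2/3) × √0.024 = 4.216 m/s. Hydraulic depth D_h = A/T = 4.844/5.568 = 0.87 m.
Froude number Fr = V/√(g·D_h) = 4.216/√(9.81×0.87) = 1.44, which is greater than 1, so the flow is supercritical.

supercritical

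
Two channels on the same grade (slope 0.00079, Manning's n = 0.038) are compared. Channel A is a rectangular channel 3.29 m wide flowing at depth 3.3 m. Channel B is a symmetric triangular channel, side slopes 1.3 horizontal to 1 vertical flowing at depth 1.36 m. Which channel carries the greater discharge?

Channel A: Flow area A = b·y = 3.29 × 3.3 = 10.86 m². Wetted perimeter P = b + 2y = 3.29 + 2×3.3 = 9.89 m. Hydraulic radius R = A/P = 10.86/9.89 = 1.098 m. Q_A = (1/0.038)·10.86·1.098^(2/3)·√0.00079 = 8.546 m³/s.
Channel B: For a triangular section with side slope z = 1.3: A = zy² = 1.3×1.36² = 2.404 m²; P = 2y√(1+z²) = 2×1.36×1.64 = 4.461 m. Hydraulic radius R = A/P = 2.404/4.461 = 0.539 m. Q_B = (1/0.038)·2.404·0.539^(2/3)·√0.00079 = 1.178 m³/s.
Q_A = 8.546 m³/s vs Q_B = 1.178 m³/s, so channel A carries more.

channel A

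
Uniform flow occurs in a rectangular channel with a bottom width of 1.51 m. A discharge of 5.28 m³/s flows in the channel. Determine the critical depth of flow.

y_c = 1.08 m

For a rectangular channel, critical depth y_c = (q²/g)^(1/3) where q = Q/b = 5.28/1.51 = 3.497 m²/s.
So y_c = (3.497²/9.81)^(1/3) = 1.08 m.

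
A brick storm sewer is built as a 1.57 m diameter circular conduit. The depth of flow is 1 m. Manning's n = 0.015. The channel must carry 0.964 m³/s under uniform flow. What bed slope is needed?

For a circular section of diameter D = 1.57 m at depth y = 1 m, the central angle is θ = 2 arccos(1 − 2y/D) = 3.696 rad. Then A = (D²/8)(θ − sin θ) = 1.301 m² and P = Dθ/2 = 2.902 m.
Hydraulic radius R = A/P = 1.301/2.902 = 0.4484 m.
From Manning's equation, S = [nQ / (1 A R^(2/3))]² = [0.015 × 0.964 / (1 × 1.301 × 0.4484^(2/3))]² = 0.00036.

S = 0.00036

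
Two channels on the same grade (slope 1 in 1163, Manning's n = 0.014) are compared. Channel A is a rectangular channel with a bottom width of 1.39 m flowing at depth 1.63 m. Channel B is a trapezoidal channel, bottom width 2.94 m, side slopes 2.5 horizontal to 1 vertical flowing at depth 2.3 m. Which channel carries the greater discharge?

channel B

Channel A: Flow area A = b·y = 1.39 × 1.63 = 2.266 m². Wetted perimeter P = b + 2y = 1.39 + 2×1.63 = 4.65 m. Hydraulic radius R = A/P = 2.266/4.65 = 0.4872 m. Q_A = (1/0.014)·2.266·0.4872^(2/3)·√0.0008598 = 2.938 m³/s.
Channel B: With bottom width b = 2.94 m and side slope z = 2.5: A = (b + zy)y = (2.94 + 2.5×2.3)×2.3 = 19.99 m²; P = b + 2y√(1+z²) = 2.94 + 2×2.3×2.693 = 15.33 m. Hydraulic radius R = A/P = 19.99/15.33 = 1.304 m. Q_B = (1/0.014)·19.99·1.304^(2/3)·√0.0008598 = 49.97 m³/s.
Q_A = 2.938 m³/s vs Q_B = 49.97 m³/s, so channel B carries more.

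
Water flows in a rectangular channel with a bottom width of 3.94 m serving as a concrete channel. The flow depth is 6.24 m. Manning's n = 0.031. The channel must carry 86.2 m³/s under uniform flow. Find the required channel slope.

Flow area A = b·y = 3.94 × 6.24 = 24.59 m². Wetted perimeter P = b + 2y = 3.94 + 2×6.24 = 16.42 m.
Hydraulic radius R = A/P = 24.59/16.42 = 1.497 m.
From Manning's equation, S = [nQ / (1 A R^(2/3))]² = [0.031 × 86.2 / (1 × 24.59 × 1.497^(2/3))]² = 0.0069.

S = 0.0069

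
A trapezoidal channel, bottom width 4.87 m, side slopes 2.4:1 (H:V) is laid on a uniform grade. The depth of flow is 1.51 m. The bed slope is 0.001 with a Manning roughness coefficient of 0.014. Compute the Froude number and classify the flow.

subcritical

With bottom width b = 4.87 m and side slope z = 2.4: A = (b + zy)y = (4.87 + 2.4×1.51)×1.51 = 12.83 m²; P = b + 2y√(1+z²) = 4.87 + 2×1.51×2.6 = 12.72 m.
Hydraulic radius R = A/P = 12.83/12.72 = 1.008 m.
V = (1/n) R^(2/3) √S = (1/0.014) × 1.008^(2/3) × √0.001 = 2.271 m/s. Hydraulic depth D_h = A/T = 12.83/12.12 = 1.058 m.
Froude number Fr = V/√(g·D_h) = 2.271/√(9.81×1.058) = 0.705, which is less than 1, so the flow is subcritical.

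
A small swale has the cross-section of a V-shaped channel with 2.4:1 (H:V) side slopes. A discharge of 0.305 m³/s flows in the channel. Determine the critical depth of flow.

At critical depth, Q² T / (g A³) = 1, i.e. A³/T = Q²/g = 0.305²/9.81 = 0.009483.
Trying y = 0.404 m: A³/T = 0.031 — over.
Trying y = 0.256 m: A³/T = 0.003167 — short.
Trying y = 0.319 m: A³/T = 0.009514 — ≈ 0.009483.

y_c = 0.319 m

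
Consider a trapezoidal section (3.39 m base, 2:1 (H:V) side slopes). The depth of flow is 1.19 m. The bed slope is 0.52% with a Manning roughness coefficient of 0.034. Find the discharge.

With bottom width b = 3.39 m and side slope z = 2: A = (b + zy)y = (3.39 + 2×1.19)×1.19 = 6.866 m²; P = b + 2y√(1+z²) = 3.39 + 2×1.19×2.236 = 8.712 m.
Hydraulic radius R = A/P = 6.866/8.712 = 0.7882 m.
Manning's equation: Q = (1/n) A R^(2/3) S^(1/2) = (1/0.034) × 6.866 × 0.7882^(2/3) × 0.0052^(1/2) = 12.4 m³/s.

Q = 12.4 m³/s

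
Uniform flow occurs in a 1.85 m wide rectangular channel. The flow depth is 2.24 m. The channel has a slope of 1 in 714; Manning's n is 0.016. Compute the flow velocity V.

V = 1.76 m/s

Flow area A = b·y = 1.85 × 2.24 = 4.144 m². Wetted perimeter P = b + 2y = 1.85 + 2×2.24 = 6.33 m.
Hydraulic radius R = A/P = 4.144/6.33 = 0.6547 m.
From Manning's equation, V = (1/n) R^(2/3) S^(1/2) = (1/0.016) × 0.6547^(2/3) × 0.001401^(1/2) = 1.76 m/s.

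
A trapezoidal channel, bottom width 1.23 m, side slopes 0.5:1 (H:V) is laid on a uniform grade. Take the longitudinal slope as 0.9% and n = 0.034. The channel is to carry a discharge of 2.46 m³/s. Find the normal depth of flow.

y_n = 0.884 m

Manning's equation rearranged: A R^(2/3) = nQ / (1·√S) = 0.034 × 2.46 / (√0.009) = 0.8816.
Trying y = 0.747 m: A R^(2/3) = 0.6643 — short.
Trying y = 1.11 m: A R^(2/3) = 1.304 — over.
Trying y = 0.884 m: A R^(2/3) = 0.8819 — matches.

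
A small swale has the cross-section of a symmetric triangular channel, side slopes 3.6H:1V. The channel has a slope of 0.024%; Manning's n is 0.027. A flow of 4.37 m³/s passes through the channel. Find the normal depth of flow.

y_n = 1.59 m

Manning's equation rearranged: A R^(2/3) = nQ / (1·√S) = 0.027 × 4.37 / (√0.00024) = 7.616.
Trying y = 1.76 m: A R^(2/3) = 9.99 — over.
Trying y = 1.37 m: A R^(2/3) = 5.122 — short.
Trying y = 1.59 m: A R^(2/3) = 7.619 — close enough.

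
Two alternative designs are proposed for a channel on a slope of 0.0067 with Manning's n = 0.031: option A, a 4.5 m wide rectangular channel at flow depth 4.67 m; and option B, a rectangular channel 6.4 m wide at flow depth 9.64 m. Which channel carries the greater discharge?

channel B

Channel A: Flow area A = b·y = 4.5 × 4.67 = 21.02 m². Wetted perimeter P = b + 2y = 4.5 + 2×4.67 = 13.84 m. Hydraulic radius R = A/P = 21.02/13.84 = 1.518 m. Q_A = (1/0.031)·21.02·1.518^(2/3)·√0.0067 = 73.31 m³/s.
Channel B: Flow area A = b·y = 6.4 × 9.64 = 61.7 m². Wetted perimeter P = b + 2y = 6.4 + 2×9.64 = 25.68 m. Hydraulic radius R = A/P = 61.7/25.68 = 2.402 m. Q_B = (1/0.031)·61.7·2.402^(2/3)·√0.0067 = 292.2 m³/s.
Q_A = 73.31 m³/s vs Q_B = 292.2 m³/s, so channel B carries more.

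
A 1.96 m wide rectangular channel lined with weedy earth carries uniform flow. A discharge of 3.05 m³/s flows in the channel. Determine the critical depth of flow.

y_c = 0.627 m

For a rectangular channel, critical depth y_c = (q²/g)^(1/3) where q = Q/b = 3.05/1.96 = 1.556 m²/s.
So y_c = (1.556²/9.81)^(1/3) = 0.627 m.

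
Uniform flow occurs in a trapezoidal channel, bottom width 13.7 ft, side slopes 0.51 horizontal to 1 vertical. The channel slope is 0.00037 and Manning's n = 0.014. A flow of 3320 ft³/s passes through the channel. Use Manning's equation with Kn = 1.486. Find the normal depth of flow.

y_n = 18.2 ft

Manning's equation rearranged: A R^(2/3) = nQ / (1.486·√S) = 0.014 × 3320 / (1.486 × √0.00037) = 1626.
At y = 20 ft: A R^(2/3) = 1937 — too large.
At y = 13.5 ft: A R^(2/3) = 949.4 — too small.
At y = 18.2 ft: A R^(2/3) = 1626 — matches.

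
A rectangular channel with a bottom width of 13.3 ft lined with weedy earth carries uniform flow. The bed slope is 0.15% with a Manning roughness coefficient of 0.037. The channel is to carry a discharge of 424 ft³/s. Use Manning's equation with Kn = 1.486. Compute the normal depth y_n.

y_n = 8.52 ft

Manning's equation rearranged: A R^(2/3) = nQ / (1.486·√S) = 0.037 × 424 / (1.486 × √0.0015) = 272.6.
Trying y = 10.8 ft: A R^(2/3) = 368.9 — too large.
Trying y = 7.13 ft: A R^(2/3) = 216.1 — too small.
Trying y = 8.52 ft: A R^(2/3) = 272.8 — matches.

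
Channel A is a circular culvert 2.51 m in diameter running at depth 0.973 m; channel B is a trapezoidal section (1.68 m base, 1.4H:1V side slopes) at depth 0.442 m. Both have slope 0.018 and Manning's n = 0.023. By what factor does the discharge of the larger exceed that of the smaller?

Channel A: For a circular section of diameter D = 2.51 m at depth y = 0.973 m, the central angle is θ = 2 arccos(1 − 2y/D) = 2.688 rad. Then A = (D²/8)(θ − sin θ) = 1.772 m² and P = Dθ/2 = 3.374 m. Hydraulic radius R = A/P = 1.772/3.374 = 0.5253 m. Q_A = (1/0.023)·1.772·0.5253^(2/3)·√0.018 = 6.73 m³/s.
Channel B: With bottom width b = 1.68 m and side slope z = 1.4: A = (b + zy)y = (1.68 + 1.4×0.442)×0.442 = 1.016 m²; P = b + 2y√(1+z²) = 1.68 + 2×0.442×1.72 = 3.201 m. Hydraulic radius R = A/P = 1.016/3.201 = 0.3174 m. Q_B = (1/0.023)·1.016·0.3174^(2/3)·√0.018 = 2.758 m³/s.
The larger discharge is 6.73 m³/s and the smaller is 2.758 m³/s; the ratio is 2.44.

2.44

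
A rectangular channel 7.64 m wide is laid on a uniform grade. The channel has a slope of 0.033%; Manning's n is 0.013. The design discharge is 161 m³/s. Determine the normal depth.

Manning's equation rearranged: A R^(2/3) = nQ / (1·√S) = 0.013 × 161 / (√0.00033) = 115.2.
Try y = 10.1 m: A R^(2/3) = 152.3 — over.
Try y = 6.93 m: A R^(2/3) = 96.55 — short.
Try y = 8 m: A R^(2/3) = 115.1 — ≈ 115.2.

y_n = 8 m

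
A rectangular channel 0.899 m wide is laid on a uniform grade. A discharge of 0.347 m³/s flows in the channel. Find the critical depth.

For a rectangular channel, critical depth y_c = (q²/g)^(1/3) where q = Q/b = 0.347/0.899 = 0.386 m²/s.
So y_c = (0.386²/9.81)^(1/3) = 0.248 m.

y_c = 0.248 m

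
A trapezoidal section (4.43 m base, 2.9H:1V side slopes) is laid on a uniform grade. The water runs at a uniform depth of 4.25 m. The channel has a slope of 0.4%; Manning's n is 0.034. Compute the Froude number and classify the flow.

With bottom width b = 4.43 m and side slope z = 2.9: A = (b + zy)y = (4.43 + 2.9×4.25)×4.25 = 71.21 m²; P = b + 2y√(1+z²) = 4.43 + 2×4.25×3.068 = 30.5 m.
Hydraulic radius R = A/P = 71.21/30.5 = 2.334 m.
V = (1/n) R^(2/3) √S = (1/0.034) × 2.334^(2/3) × √0.004 = 3.273 m/s. Hydraulic depth D_h = A/T = 71.21/29.08 = 2.449 m.
Froude number Fr = V/√(g·D_h) = 3.273/√(9.81×2.449) = 0.668, which is less than 1, so the flow is subcritical.

subcritical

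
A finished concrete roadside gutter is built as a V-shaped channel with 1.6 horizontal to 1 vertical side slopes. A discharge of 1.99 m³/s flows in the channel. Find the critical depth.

At critical depth, Q² T / (g A³) = 1, i.e. A³/T = Q²/g = 1.99²/9.81 = 0.4037.
At y = 0.889 m: A³/T = 0.7108 — too large.
At y = 0.616 m: A³/T = 0.1135 — too small.
At y = 0.794 m: A³/T = 0.4039 — matches.

y_c = 0.794 m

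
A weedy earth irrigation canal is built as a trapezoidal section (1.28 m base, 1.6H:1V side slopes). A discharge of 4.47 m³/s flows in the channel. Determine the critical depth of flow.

y_c = 0.781 m

At critical depth, Q² T / (g A³) = 1, i.e. A³/T = Q²/g = 4.47²/9.81 = 2.037.
At y = 0.873 m: A³/T = 3.133 — too large.
At y = 0.552 m: A³/T = 0.5589 — too small.
At y = 0.781 m: A³/T = 2.04 — ≈ 2.037.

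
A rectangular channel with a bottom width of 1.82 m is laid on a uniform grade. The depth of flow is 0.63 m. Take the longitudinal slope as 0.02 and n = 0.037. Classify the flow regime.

Flow area A = b·y = 1.82 × 0.63 = 1.147 m². Wetted perimeter P = b + 2y = 1.82 + 2×0.63 = 3.08 m.
Hydraulic radius R = A/P = 1.147/3.08 = 0.3723 m.
V = (1/n) R^(2/3) √S = (1/0.037) × 0.3723^(2/3) × √0.02 = 1.978 m/s. Hydraulic depth D_h = A/T = 1.147/1.82 = 0.63 m.
Froude number Fr = V/√(g·D_h) = 1.978/√(9.81×0.63) = 0.796, which is less than 1, so the flow is subcritical.

subcritical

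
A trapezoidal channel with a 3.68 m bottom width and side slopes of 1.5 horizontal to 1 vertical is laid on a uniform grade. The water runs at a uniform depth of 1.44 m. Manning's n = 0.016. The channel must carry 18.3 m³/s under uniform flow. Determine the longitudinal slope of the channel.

With bottom width b = 3.68 m and side slope z = 1.5: A = (b + zy)y = (3.68 + 1.5×1.44)×1.44 = 8.41 m²; P = b + 2y√(1+z²) = 3.68 + 2×1.44×1.803 = 8.872 m.
Hydraulic radius R = A/P = 8.41/8.872 = 0.9479 m.
From Manning's equation, S = [nQ / (1 A R^(2/3))]² = [0.016 × 18.3 / (1 × 8.41 × 0.9479^(2/3))]² = 0.0013.

S = 0.0013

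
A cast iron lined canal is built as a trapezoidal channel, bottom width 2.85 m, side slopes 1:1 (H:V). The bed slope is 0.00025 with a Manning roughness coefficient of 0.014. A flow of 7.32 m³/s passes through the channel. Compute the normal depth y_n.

Manning's equation rearranged: A R^(2/3) = nQ / (1·√S) = 0.014 × 7.32 / (√0.00025) = 6.481.
Trying y = 1.36 m: A R^(2/3) = 5.158 — too small.
Trying y = 1.54 m: A R^(2/3) = 6.479 — ≈ 6.481.

y_n = 1.54 m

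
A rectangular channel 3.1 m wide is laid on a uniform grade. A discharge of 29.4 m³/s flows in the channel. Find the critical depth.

y_c = 2.09 m

For a rectangular channel, critical depth y_c = (q²/g)^(1/3) where q = Q/b = 29.4/3.1 = 9.484 m²/s.
So y_c = (9.484²/9.81)^(1/3) = 2.09 m.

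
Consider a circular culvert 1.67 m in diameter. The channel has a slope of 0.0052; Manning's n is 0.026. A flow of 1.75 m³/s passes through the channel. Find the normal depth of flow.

y_n = 0.85 m

Manning's equation rearranged: A R^(2/3) = nQ / (1·√S) = 0.026 × 1.75 / (√0.0052) = 0.631.
Try y = 0.969 m: A R^(2/3) = 0.7805 — over.
Try y = 0.676 m: A R^(2/3) = 0.4214 — short.
Try y = 0.85 m: A R^(2/3) = 0.6305 — close enough.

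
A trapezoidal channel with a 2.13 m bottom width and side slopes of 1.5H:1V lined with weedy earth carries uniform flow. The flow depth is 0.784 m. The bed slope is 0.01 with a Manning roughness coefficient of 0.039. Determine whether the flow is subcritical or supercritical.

With bottom width b = 2.13 m and side slope z = 1.5: A = (b + zy)y = (2.13 + 1.5×0.784)×0.784 = 2.592 m²; P = b + 2y√(1+z²) = 2.13 + 2×0.784×1.803 = 4.957 m.
Hydraulic radius R = A/P = 2.592/4.957 = 0.5229 m.
V = (1/n) R^(2/3) √S = (1/0.039) × 0.5229^(2/3) × √0.01 = 1.664 m/s. Hydraulic depth D_h = A/T = 2.592/4.482 = 0.5783 m.
Froude number Fr = V/√(g·D_h) = 1.664/√(9.81×0.5783) = 0.699, which is less than 1, so the flow is subcritical.

subcritical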